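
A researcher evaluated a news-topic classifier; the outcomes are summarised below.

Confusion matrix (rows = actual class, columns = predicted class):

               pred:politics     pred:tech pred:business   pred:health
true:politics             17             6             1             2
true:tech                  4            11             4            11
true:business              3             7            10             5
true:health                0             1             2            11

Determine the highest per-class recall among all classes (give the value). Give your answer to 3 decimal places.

Per-class recall (TP/(TP+FN)):
  politics: TP=17, FN=6+1+2=9 → 17/26 = 0.6538
  tech: TP=11, FN=4+4+11=19 → 11/30 = 0.3667
  business: TP=10, FN=3+7+5=15 → 10/25 = 0.4000
  health: TP=11, FN=0+1+2=3 → 11/14 = 0.7857
Highest is class 'health' with recall = 0.786.

0.786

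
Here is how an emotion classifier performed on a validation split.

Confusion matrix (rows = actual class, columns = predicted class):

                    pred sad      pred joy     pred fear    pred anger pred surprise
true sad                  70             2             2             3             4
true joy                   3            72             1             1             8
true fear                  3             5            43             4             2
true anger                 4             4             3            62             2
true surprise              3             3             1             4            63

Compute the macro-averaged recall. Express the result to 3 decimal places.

Per-class recall (TP/(TP+FN)):
  sad: TP=70, FN=2+2+3+4=11 → 70/81 = 0.8642
  joy: TP=72, FN=3+1+1+8=13 → 72/85 = 0.8471
  fear: TP=43, FN=3+5+4+2=14 → 43/57 = 0.7544
  anger: TP=62, FN=4+4+3+2=13 → 62/75 = 0.8267
  surprise: TP=63, FN=3+3+1+4=11 → 63/74 = 0.8514
Macro-recall = mean = (0.8642 + 0.8471 + 0.7544 + 0.8267 + 0.8514) / 5 = 0.829

0.829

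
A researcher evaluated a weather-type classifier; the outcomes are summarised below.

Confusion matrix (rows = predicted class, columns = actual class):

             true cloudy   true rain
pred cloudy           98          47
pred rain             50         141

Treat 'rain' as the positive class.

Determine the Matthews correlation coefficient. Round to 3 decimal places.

MCC = (TP·TN − FP·FN) / √((TP+FP)(TP+FN)(TN+FP)(TN+FN))
Numerator = 141·98 − 50·47 = 11468
Denominator = √(191·188·148·145) = √770585680 = 27759.4251
MCC = 11468 / 27759.4251 = 0.413

0.413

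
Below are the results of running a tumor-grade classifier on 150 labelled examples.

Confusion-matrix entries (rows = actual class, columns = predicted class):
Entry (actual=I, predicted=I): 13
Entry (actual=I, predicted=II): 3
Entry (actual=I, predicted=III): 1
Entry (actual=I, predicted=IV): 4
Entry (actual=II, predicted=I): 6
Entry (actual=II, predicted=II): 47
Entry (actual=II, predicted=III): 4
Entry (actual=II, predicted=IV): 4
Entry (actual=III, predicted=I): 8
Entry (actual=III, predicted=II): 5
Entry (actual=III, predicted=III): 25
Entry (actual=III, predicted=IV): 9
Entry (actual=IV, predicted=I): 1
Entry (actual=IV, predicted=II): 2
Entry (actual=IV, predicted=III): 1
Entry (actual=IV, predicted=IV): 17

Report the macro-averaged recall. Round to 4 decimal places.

0.6827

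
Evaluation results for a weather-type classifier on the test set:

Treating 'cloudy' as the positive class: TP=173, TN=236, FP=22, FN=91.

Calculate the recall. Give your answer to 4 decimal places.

Recall = TP/(TP+FN) = 173/(173+91) = 173/264 = 0.6553

0.6553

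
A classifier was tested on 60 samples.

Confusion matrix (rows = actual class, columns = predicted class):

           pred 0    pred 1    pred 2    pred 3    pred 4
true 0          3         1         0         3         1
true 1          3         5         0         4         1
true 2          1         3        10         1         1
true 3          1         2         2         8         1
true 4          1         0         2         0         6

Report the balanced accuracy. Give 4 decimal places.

Balanced accuracy = mean of per-class recall.
  0: recall = 3/8 = 0.37500
  1: recall = 5/13 = 0.38462
  2: recall = 10/16 = 0.62500
  3: recall = 8/14 = 0.57143
  4: recall = 6/9 = 0.66667
Mean = (0.37500 + 0.38462 + 0.62500 + 0.57143 + 0.66667) / 5 = 0.5245

0.5245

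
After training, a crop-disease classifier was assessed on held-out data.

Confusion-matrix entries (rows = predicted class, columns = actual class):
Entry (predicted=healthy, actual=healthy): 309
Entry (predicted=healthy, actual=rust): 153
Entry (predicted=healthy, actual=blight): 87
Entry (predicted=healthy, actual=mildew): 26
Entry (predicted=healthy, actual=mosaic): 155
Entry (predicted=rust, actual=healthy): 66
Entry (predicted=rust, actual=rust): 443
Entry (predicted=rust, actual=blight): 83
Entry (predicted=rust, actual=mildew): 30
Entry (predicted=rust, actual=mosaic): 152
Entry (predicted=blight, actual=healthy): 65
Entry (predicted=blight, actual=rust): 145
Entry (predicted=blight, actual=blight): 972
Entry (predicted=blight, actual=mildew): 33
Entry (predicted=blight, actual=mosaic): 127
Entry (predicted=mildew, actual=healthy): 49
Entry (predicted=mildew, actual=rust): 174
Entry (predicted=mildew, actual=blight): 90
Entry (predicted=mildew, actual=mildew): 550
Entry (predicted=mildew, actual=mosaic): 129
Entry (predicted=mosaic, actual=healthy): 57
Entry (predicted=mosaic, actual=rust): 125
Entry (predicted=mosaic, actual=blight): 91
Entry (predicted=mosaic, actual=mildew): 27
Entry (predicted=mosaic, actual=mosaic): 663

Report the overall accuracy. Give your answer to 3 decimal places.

Accuracy = trace / total = (309+443+972+550+663=2937) / 4801 = 2937/4801 = 0.612

0.612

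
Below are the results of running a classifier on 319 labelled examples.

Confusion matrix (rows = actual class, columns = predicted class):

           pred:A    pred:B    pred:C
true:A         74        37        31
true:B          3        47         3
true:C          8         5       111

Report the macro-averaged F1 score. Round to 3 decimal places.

Per-class F1 score (2·TP/(2·TP+FP+FN)):
  A: TP=74, FP=3+8=11, FN=37+31=68 → 148/227 = 0.6520
  B: TP=47, FP=37+5=42, FN=3+3=6 → 94/142 = 0.6620
  C: TP=111, FP=31+3=34, FN=8+5=13 → 222/269 = 0.8253
Macro-F1 score = mean = (0.6520 + 0.6620 + 0.8253) / 3 = 0.713

0.713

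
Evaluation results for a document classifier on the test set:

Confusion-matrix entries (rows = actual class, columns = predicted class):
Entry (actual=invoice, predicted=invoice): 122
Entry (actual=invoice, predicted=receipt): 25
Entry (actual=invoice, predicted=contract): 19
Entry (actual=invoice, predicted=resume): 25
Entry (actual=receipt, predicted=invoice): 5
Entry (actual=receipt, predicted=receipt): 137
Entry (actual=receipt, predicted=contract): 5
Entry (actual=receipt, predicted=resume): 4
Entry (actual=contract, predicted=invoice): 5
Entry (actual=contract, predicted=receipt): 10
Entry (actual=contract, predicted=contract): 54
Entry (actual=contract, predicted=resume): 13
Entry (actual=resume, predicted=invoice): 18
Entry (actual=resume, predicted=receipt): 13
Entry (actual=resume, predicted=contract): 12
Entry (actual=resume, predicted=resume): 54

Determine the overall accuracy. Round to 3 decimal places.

Accuracy = trace / total = (122+137+54+54=367) / 521 = 367/521 = 0.704

0.704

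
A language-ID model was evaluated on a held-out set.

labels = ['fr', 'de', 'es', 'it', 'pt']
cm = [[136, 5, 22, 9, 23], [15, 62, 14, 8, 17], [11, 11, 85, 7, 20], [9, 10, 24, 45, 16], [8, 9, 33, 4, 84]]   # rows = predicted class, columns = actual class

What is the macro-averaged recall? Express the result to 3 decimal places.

0.604

Per-class recall (TP/(TP+FN)):
  fr: TP=136, FN=15+11+9+8=43 → 136/179 = 0.7598
  de: TP=62, FN=5+11+10+9=35 → 62/97 = 0.6392
  es: TP=85, FN=22+14+24+33=93 → 85/178 = 0.4775
  it: TP=45, FN=9+8+7+4=28 → 45/73 = 0.6164
  pt: TP=84, FN=23+17+20+16=76 → 84/160 = 0.5250
Macro-recall = mean = (0.7598 + 0.6392 + 0.4775 + 0.6164 + 0.5250) / 5 = 0.604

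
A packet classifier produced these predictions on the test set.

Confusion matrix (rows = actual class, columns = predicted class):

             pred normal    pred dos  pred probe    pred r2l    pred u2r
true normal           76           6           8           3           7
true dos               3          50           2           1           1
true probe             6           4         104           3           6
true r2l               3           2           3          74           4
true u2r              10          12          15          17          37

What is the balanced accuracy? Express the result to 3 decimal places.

0.750

Balanced accuracy = mean of per-class recall.
  normal: recall = 76/100 = 0.7600
  dos: recall = 50/57 = 0.8772
  probe: recall = 104/123 = 0.8455
  r2l: recall = 74/86 = 0.8605
  u2r: recall = 37/91 = 0.4066
Mean = (0.7600 + 0.8772 + 0.8455 + 0.8605 + 0.4066) / 5 = 0.750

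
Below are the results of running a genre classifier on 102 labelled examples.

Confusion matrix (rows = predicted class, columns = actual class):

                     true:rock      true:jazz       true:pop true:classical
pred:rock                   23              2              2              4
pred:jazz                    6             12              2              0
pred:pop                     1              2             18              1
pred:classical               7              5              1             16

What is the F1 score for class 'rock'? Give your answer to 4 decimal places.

Treat 'rock' as positive and all other classes as negative.
F1 score = 2·TP/(2·TP+FP+FN).
rock: TP=23, FP=2+2+4=8, FN=6+1+7=14 → 46/68 = 0.67647

0.6765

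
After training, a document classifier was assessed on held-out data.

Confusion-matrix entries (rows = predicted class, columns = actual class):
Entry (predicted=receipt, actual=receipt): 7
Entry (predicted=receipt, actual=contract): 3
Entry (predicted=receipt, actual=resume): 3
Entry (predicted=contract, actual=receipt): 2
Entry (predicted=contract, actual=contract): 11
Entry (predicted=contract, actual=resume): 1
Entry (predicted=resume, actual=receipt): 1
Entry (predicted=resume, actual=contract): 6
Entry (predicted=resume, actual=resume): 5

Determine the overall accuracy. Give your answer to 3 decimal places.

0.590

Accuracy = trace / total = (7+11+5=23) / 39 = 23/39 = 0.590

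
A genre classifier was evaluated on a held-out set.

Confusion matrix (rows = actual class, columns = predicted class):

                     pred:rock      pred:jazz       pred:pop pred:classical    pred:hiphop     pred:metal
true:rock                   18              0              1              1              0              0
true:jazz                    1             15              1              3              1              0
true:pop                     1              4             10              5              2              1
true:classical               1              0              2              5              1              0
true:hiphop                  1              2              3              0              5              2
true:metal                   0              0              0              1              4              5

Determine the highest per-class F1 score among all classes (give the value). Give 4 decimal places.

0.8571

Per-class F1 score (2·TP/(2·TP+FP+FN)):
  rock: TP=18, FP=1+1+1+1+0=4, FN=0+1+1+0+0=2 → 36/42 = 0.85714
  jazz: TP=15, FP=0+4+0+2+0=6, FN=1+1+3+1+0=6 → 30/42 = 0.71429
  pop: TP=10, FP=1+1+2+3+0=7, FN=1+4+5+2+1=13 → 20/40 = 0.50000
  classical: TP=5, FP=1+3+5+0+1=10, FN=1+0+2+1+0=4 → 10/24 = 0.41667
  hiphop: TP=5, FP=0+1+2+1+4=8, FN=1+2+3+0+2=8 → 10/26 = 0.38462
  metal: TP=5, FP=0+0+1+0+2=3, FN=0+0+0+1+4=5 → 10/18 = 0.55556
Highest is class 'rock' with F1 score = 0.8571.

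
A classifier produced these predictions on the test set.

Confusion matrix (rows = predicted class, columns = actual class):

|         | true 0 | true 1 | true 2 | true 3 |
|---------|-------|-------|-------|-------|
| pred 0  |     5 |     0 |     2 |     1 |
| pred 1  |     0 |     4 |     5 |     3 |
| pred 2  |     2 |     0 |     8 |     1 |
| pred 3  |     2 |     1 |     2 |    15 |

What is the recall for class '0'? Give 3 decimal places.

0.556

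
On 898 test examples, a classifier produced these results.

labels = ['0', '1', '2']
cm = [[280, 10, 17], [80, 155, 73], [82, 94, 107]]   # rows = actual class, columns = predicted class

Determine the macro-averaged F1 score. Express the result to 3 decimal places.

0.580

Per-class F1 score (2·TP/(2·TP+FP+FN)):
  0: TP=280, FP=80+82=162, FN=10+17=27 → 560/749 = 0.7477
  1: TP=155, FP=10+94=104, FN=80+73=153 → 310/567 = 0.5467
  2: TP=107, FP=17+73=90, FN=82+94=176 → 214/480 = 0.4458
Macro-F1 score = mean = (0.7477 + 0.5467 + 0.4458) / 3 = 0.580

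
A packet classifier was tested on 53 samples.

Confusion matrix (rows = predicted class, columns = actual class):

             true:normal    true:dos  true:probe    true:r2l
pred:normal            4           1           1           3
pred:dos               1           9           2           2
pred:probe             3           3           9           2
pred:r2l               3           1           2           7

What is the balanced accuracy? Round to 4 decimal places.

Balanced accuracy = mean of per-class recall.
  normal: recall = 4/11 = 0.36364
  dos: recall = 9/14 = 0.64286
  probe: recall = 9/14 = 0.64286
  r2l: recall = 7/14 = 0.50000
Mean = (0.36364 + 0.64286 + 0.64286 + 0.50000) / 4 = 0.5373

0.5373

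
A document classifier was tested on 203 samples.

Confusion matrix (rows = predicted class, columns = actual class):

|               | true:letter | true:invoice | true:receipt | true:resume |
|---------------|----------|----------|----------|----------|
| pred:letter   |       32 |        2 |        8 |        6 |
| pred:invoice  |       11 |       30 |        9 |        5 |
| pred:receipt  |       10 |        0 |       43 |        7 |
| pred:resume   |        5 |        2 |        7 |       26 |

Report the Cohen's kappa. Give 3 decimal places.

0.525

Observed agreement pₒ = trace/N = 131/203 = 0.6453
Expected agreement pₑ = Σ (rowᵢ·colᵢ)/N² = (58·48 + 34·55 + 67·60 + 44·40)/203² = 0.2532
κ = (pₒ − pₑ)/(1 − pₑ) = (0.6453 − 0.2532)/(1 − 0.2532) = 0.525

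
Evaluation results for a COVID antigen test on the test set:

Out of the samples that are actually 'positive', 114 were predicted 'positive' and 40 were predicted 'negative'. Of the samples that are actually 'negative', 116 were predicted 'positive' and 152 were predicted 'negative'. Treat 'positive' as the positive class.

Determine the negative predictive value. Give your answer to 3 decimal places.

NPV = TN/(TN+FN) = 152/(152+40) = 0.792

0.792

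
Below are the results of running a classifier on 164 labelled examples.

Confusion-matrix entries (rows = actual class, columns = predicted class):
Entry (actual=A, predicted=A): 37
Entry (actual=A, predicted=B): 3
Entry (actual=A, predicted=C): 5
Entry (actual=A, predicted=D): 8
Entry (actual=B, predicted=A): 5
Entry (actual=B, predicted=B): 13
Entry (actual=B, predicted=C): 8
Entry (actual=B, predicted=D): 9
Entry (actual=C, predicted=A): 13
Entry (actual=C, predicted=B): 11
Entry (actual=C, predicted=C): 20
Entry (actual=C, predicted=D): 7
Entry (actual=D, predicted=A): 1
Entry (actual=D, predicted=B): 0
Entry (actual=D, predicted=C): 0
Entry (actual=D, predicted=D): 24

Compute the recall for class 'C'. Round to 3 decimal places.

Treat 'C' as positive and all other classes as negative.
recall = TP/(TP+FN).
C: TP=20, FN=13+11+7=31 → 20/51 = 0.3922

0.392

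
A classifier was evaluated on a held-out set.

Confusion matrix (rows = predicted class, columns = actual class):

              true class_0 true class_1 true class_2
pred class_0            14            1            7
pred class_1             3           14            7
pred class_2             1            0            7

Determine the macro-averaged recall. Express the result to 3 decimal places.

Per-class recall (TP/(TP+FN)):
  class_0: TP=14, FN=3+1=4 → 14/18 = 0.7778
  class_1: TP=14, FN=1+0=1 → 14/15 = 0.9333
  class_2: TP=7, FN=7+7=14 → 7/21 = 0.3333
Macro-recall = mean = (0.7778 + 0.9333 + 0.3333) / 3 = 0.681

0.681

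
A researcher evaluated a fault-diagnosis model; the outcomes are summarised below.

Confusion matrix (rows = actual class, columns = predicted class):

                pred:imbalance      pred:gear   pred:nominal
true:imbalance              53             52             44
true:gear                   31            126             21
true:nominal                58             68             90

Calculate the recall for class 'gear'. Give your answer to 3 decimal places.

recall = TP/(TP+FN).
gear: TP=126, FN=31+21=52 → 126/178 = 0.7079

0.708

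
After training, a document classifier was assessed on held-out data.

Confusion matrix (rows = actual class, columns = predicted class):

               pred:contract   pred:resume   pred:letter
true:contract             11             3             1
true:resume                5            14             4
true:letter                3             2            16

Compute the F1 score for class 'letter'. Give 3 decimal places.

0.762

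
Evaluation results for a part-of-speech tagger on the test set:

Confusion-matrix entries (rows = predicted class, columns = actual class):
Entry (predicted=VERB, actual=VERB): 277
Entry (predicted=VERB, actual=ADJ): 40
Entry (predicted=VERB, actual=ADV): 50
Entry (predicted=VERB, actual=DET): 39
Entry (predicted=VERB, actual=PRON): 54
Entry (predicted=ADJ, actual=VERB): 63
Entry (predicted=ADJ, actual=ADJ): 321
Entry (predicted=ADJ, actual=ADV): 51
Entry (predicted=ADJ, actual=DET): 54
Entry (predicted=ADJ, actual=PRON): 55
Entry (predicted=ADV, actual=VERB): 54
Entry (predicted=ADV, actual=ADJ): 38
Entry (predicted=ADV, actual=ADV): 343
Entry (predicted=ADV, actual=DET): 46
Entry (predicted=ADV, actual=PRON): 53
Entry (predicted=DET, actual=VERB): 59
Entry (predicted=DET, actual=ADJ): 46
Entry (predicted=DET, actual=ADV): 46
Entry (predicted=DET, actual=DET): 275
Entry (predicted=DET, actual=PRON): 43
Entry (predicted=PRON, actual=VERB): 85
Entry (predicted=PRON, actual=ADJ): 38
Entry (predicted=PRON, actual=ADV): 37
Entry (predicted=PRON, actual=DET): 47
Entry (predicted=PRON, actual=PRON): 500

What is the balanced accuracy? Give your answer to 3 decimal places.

0.627

Balanced accuracy = mean of per-class recall.
  VERB: recall = 277/538 = 0.5149
  ADJ: recall = 321/483 = 0.6646
  ADV: recall = 343/527 = 0.6509
  DET: recall = 275/461 = 0.5965
  PRON: recall = 500/705 = 0.7092
Mean = (0.5149 + 0.6646 + 0.6509 + 0.5965 + 0.7092) / 5 = 0.627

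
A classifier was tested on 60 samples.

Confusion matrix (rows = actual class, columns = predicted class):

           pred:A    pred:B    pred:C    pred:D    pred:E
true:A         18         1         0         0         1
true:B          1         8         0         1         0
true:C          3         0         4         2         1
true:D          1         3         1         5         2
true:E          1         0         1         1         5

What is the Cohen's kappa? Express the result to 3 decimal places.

Observed agreement pₒ = trace/N = 40/60 = 0.6667
Expected agreement pₑ = Σ (rowᵢ·colᵢ)/N² = (20·24 + 10·12 + 10·6 + 12·9 + 8·9)/60² = 0.2333
κ = (pₒ − pₑ)/(1 − pₑ) = (0.6667 − 0.2333)/(1 − 0.2333) = 0.565

0.565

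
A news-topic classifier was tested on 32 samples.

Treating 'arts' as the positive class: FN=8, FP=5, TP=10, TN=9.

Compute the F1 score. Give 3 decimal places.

0.606

Precision = TP/(TP+FP) = 10/15 = 0.6667
Recall = TP/(TP+FN) = 10/18 = 0.5556
F1 = 2·TP/(2·TP+FP+FN) = 20/33 = 0.606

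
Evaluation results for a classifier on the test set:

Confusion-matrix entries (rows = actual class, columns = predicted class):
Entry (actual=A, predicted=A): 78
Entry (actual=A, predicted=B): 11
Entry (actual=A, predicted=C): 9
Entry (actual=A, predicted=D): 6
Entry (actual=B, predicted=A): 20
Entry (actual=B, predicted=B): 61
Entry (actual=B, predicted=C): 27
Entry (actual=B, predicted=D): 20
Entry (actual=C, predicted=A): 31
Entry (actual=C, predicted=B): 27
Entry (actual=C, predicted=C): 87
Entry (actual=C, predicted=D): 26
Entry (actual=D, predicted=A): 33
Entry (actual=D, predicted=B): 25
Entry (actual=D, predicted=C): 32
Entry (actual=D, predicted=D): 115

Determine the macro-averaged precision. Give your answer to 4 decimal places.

Per-class precision (TP/(TP+FP)):
  A: TP=78, FP=20+31+33=84 → 78/162 = 0.48148
  B: TP=61, FP=11+27+25=63 → 61/124 = 0.49194
  C: TP=87, FP=9+27+32=68 → 87/155 = 0.56129
  D: TP=115, FP=6+20+26=52 → 115/167 = 0.68862
Macro-precision = mean = (0.48148 + 0.49194 + 0.56129 + 0.68862) / 4 = 0.5558

0.5558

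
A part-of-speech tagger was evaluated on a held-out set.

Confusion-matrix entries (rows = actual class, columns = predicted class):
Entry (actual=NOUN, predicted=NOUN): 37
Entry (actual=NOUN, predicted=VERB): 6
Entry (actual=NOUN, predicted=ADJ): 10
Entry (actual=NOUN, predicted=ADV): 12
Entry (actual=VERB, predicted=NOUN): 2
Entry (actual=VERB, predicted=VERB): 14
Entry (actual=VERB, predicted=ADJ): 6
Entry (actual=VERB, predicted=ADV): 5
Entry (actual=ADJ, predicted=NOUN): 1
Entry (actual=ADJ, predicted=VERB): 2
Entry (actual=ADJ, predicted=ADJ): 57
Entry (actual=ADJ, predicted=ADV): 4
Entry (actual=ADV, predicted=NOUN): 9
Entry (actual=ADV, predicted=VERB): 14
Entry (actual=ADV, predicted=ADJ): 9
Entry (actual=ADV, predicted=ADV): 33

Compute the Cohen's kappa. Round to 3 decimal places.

Observed agreement pₒ = trace/N = 141/221 = 0.6380
Expected agreement pₑ = Σ (rowᵢ·colᵢ)/N² = (65·49 + 27·36 + 64·82 + 65·54)/221² = 0.2644
κ = (pₒ − pₑ)/(1 − pₑ) = (0.6380 − 0.2644)/(1 − 0.2644) = 0.508

0.508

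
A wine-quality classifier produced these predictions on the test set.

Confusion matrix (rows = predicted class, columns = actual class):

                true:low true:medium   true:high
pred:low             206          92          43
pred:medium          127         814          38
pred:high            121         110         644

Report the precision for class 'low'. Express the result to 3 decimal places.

0.604

Treat 'low' as positive and all other classes as negative.
precision = TP/(TP+FP).
low: TP=206, FP=92+43=135 → 206/341 = 0.6041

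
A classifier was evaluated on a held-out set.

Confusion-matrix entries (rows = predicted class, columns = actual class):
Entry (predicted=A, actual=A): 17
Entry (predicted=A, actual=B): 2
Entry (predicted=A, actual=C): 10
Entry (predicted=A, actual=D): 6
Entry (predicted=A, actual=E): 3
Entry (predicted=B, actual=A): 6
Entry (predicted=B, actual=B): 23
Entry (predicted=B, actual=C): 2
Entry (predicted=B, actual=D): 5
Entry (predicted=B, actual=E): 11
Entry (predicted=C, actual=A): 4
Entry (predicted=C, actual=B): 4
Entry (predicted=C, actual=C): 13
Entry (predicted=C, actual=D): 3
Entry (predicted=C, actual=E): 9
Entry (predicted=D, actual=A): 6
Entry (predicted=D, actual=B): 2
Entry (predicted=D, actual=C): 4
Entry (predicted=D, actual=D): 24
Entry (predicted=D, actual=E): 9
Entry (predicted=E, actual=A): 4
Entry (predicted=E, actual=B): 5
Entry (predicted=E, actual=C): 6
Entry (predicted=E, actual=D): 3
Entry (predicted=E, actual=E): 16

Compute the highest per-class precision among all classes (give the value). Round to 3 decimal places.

Per-class precision (TP/(TP+FP)):
  A: TP=17, FP=2+10+6+3=21 → 17/38 = 0.4474
  B: TP=23, FP=6+2+5+11=24 → 23/47 = 0.4894
  C: TP=13, FP=4+4+3+9=20 → 13/33 = 0.3939
  D: TP=24, FP=6+2+4+9=21 → 24/45 = 0.5333
  E: TP=16, FP=4+5+6+3=18 → 16/34 = 0.4706
Highest is class 'D' with precision = 0.533.

0.533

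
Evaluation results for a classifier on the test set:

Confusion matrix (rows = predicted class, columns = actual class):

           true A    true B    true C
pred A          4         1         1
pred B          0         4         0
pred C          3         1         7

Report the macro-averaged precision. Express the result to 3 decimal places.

Per-class precision (TP/(TP+FP)):
  A: TP=4, FP=1+1=2 → 4/6 = 0.6667
  B: TP=4, FP=0+0=0 → 4/4 = 1.0000
  C: TP=7, FP=3+1=4 → 7/11 = 0.6364
Macro-precision = mean = (0.6667 + 1.0000 + 0.6364) / 3 = 0.768

0.768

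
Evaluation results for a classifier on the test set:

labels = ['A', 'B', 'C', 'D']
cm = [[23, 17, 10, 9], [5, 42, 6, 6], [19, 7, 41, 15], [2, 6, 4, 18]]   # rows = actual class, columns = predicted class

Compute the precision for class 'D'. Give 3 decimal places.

0.375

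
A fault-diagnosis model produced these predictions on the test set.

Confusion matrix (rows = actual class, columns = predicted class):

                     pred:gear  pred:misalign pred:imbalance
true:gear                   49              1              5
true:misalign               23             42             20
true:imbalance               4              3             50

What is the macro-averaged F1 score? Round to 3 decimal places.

0.716

Per-class F1 score (2·TP/(2·TP+FP+FN)):
  gear: TP=49, FP=23+4=27, FN=1+5=6 → 98/131 = 0.7481
  misalign: TP=42, FP=1+3=4, FN=23+20=43 → 84/131 = 0.6412
  imbalance: TP=50, FP=5+20=25, FN=4+3=7 → 100/132 = 0.7576
Macro-F1 score = mean = (0.7481 + 0.6412 + 0.7576) / 3 = 0.716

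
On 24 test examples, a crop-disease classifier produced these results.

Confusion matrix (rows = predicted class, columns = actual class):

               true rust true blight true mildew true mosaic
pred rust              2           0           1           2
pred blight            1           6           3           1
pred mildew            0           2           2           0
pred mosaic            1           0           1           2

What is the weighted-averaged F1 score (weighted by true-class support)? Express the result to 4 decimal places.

0.4833

Per-class F1 score (2·TP/(2·TP+FP+FN)):
  rust: TP=2, FP=0+1+2=3, FN=1+0+1=2 → 4/9 = 0.44444
  blight: TP=6, FP=1+3+1=5, FN=0+2+0=2 → 12/19 = 0.63158
  mildew: TP=2, FP=0+2+0=2, FN=1+3+1=5 → 4/11 = 0.36364
  mosaic: TP=2, FP=1+0+1=2, FN=2+1+0=3 → 4/9 = 0.44444
Weighted-F1 score = Σ (supportᵢ/N)·F1 scoreᵢ with N=24: (4/24)·0.44444 + (8/24)·0.63158 + (7/24)·0.36364 + (5/24)·0.44444 = 0.4833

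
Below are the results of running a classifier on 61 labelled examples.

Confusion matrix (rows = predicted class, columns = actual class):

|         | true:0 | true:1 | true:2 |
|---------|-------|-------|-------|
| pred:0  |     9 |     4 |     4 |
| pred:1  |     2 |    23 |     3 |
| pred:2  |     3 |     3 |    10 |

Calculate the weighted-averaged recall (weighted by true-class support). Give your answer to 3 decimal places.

0.689

Per-class recall (TP/(TP+FN)):
  0: TP=9, FN=2+3=5 → 9/14 = 0.6429
  1: TP=23, FN=4+3=7 → 23/30 = 0.7667
  2: TP=10, FN=4+3=7 → 10/17 = 0.5882
Weighted-recall = Σ (supportᵢ/N)·recallᵢ with N=61: (14/61)·0.6429 + (30/61)·0.7667 + (17/61)·0.5882 = 0.689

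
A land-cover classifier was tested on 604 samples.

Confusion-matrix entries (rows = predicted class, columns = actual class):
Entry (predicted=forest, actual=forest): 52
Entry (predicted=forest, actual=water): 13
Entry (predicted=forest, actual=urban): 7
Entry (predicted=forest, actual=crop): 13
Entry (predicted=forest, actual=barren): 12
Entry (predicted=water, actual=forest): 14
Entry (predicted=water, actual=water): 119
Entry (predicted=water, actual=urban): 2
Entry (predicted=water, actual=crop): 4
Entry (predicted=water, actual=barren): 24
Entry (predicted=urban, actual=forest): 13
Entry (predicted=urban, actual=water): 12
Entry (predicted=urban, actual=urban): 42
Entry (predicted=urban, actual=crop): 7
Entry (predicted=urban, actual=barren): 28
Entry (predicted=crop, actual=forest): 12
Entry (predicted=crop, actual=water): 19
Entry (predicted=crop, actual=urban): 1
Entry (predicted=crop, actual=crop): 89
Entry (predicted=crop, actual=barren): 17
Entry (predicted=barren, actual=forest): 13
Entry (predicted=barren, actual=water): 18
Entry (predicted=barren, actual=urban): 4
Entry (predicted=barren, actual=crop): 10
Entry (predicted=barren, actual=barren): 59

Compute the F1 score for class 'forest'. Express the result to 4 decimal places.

0.5174

F1 score = 2·TP/(2·TP+FP+FN).
forest: TP=52, FP=13+7+13+12=45, FN=14+13+12+13=52 → 104/201 = 0.51741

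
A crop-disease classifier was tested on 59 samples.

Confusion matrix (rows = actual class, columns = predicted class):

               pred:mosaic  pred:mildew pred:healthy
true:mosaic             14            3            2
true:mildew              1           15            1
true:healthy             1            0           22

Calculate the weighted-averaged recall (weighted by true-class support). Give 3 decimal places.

Per-class recall (TP/(TP+FN)):
  mosaic: TP=14, FN=3+2=5 → 14/19 = 0.7368
  mildew: TP=15, FN=1+1=2 → 15/17 = 0.8824
  healthy: TP=22, FN=1+0=1 → 22/23 = 0.9565
Weighted-recall = Σ (supportᵢ/N)·recallᵢ with N=59: (19/59)·0.7368 + (17/59)·0.8824 + (23/59)·0.9565 = 0.864

0.864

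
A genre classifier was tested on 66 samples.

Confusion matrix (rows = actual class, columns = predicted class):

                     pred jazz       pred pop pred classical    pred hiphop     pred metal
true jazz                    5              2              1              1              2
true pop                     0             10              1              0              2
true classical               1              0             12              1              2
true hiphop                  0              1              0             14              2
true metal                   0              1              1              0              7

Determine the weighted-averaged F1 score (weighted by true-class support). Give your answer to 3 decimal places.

0.730

Per-class F1 score (2·TP/(2·TP+FP+FN)):
  jazz: TP=5, FP=0+1+0+0=1, FN=2+1+1+2=6 → 10/17 = 0.5882
  pop: TP=10, FP=2+0+1+1=4, FN=0+1+0+2=3 → 20/27 = 0.7407
  classical: TP=12, FP=1+1+0+1=3, FN=1+0+1+2=4 → 24/31 = 0.7742
  hiphop: TP=14, FP=1+0+1+0=2, FN=0+1+0+2=3 → 28/33 = 0.8485
  metal: TP=7, FP=2+2+2+2=8, FN=0+1+1+0=2 → 14/24 = 0.5833
Weighted-F1 score = Σ (supportᵢ/N)·F1 scoreᵢ with N=66: (11/66)·0.5882 + (13/66)·0.7407 + (16/66)·0.7742 + (17/66)·0.8485 + (9/66)·0.5833 = 0.730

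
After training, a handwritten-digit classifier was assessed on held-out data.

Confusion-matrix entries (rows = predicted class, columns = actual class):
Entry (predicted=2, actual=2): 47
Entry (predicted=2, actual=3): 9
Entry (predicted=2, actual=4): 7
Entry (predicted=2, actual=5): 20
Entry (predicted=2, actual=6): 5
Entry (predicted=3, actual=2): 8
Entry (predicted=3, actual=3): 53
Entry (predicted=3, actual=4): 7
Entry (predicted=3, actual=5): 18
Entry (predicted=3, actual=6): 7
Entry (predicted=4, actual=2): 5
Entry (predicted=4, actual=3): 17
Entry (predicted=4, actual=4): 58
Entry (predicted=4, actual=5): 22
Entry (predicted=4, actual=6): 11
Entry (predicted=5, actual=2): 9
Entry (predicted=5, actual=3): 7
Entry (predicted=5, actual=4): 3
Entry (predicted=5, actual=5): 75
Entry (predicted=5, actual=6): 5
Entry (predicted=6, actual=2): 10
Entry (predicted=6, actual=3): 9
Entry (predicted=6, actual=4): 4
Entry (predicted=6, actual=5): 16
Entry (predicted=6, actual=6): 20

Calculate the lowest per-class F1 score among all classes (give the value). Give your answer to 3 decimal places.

0.374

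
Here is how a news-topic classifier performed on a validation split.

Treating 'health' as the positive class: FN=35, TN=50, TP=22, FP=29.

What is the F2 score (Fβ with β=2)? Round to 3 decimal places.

Fβ = (1+β²)·TP / ((1+β²)·TP + β²·FN + FP), with β²=4
= 5·22 / (5·22 + 4·35 + 29) = 0.394

0.394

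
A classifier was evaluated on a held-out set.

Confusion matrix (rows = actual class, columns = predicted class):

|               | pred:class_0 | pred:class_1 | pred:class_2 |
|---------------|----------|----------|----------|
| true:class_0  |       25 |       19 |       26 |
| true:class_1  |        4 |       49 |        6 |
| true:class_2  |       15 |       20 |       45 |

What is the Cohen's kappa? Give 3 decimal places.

0.357

Observed agreement pₒ = trace/N = 119/209 = 0.5694
Expected agreement pₑ = Σ (rowᵢ·colᵢ)/N² = (70·44 + 59·88 + 80·77)/209² = 0.3304
κ = (pₒ − pₑ)/(1 − pₑ) = (0.5694 − 0.3304)/(1 − 0.3304) = 0.357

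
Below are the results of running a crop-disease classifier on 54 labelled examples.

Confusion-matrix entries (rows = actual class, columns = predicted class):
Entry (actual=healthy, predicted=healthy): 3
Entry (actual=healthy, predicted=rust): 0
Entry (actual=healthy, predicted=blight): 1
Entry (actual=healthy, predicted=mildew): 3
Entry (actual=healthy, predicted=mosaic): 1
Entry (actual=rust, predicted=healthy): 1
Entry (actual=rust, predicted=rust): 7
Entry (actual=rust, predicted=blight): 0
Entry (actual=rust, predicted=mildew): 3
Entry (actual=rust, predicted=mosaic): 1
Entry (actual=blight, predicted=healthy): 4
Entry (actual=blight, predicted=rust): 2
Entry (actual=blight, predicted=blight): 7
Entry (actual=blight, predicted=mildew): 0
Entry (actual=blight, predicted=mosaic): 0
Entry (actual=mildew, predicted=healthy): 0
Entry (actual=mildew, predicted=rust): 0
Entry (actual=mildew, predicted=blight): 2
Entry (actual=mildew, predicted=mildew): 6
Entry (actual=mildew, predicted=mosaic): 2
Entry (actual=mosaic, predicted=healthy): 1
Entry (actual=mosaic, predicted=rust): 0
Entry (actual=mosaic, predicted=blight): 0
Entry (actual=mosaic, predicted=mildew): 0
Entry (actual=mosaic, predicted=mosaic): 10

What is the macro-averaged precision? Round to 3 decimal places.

Per-class precision (TP/(TP+FP)):
  healthy: TP=3, FP=1+4+0+1=6 → 3/9 = 0.3333
  rust: TP=7, FP=0+2+0+0=2 → 7/9 = 0.7778
  blight: TP=7, FP=1+0+2+0=3 → 7/10 = 0.7000
  mildew: TP=6, FP=3+3+0+0=6 → 6/12 = 0.5000
  mosaic: TP=10, FP=1+1+0+2=4 → 10/14 = 0.7143
Macro-precision = mean = (0.3333 + 0.7778 + 0.7000 + 0.5000 + 0.7143) / 5 = 0.605

0.605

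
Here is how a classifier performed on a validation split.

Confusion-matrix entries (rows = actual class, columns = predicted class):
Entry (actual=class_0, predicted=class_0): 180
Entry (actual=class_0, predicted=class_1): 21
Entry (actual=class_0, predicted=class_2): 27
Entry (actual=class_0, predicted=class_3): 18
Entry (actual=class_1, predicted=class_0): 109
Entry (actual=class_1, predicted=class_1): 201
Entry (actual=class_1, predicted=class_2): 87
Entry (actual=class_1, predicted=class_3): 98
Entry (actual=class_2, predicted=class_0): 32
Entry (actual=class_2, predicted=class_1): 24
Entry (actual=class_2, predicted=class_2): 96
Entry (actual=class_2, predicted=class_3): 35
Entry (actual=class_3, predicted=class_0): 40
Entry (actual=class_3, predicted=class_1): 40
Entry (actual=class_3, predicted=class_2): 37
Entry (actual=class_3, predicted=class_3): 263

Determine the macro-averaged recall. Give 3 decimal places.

0.586

Per-class recall (TP/(TP+FN)):
  class_0: TP=180, FN=21+27+18=66 → 180/246 = 0.7317
  class_1: TP=201, FN=109+87+98=294 → 201/495 = 0.4061
  class_2: TP=96, FN=32+24+35=91 → 96/187 = 0.5134
  class_3: TP=263, FN=40+40+37=117 → 263/380 = 0.6921
Macro-recall = mean = (0.7317 + 0.4061 + 0.5134 + 0.6921) / 4 = 0.586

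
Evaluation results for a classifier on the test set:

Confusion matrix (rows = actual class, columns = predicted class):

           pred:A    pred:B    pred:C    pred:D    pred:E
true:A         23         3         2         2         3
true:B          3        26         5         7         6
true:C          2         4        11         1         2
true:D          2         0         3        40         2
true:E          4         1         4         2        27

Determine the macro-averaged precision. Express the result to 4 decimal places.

Per-class precision (TP/(TP+FP)):
  A: TP=23, FP=3+2+2+4=11 → 23/34 = 0.67647
  B: TP=26, FP=3+4+0+1=8 → 26/34 = 0.76471
  C: TP=11, FP=2+5+3+4=14 → 11/25 = 0.44000
  D: TP=40, FP=2+7+1+2=12 → 40/52 = 0.76923
  E: TP=27, FP=3+6+2+2=13 → 27/40 = 0.67500
Macro-precision = mean = (0.67647 + 0.76471 + 0.44000 + 0.76923 + 0.67500) / 5 = 0.6651

0.6651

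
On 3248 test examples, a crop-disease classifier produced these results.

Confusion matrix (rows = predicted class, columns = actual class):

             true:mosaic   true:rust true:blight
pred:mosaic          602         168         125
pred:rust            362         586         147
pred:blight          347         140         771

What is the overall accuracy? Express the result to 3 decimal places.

0.603

Accuracy = trace / total = (602+586+771=1959) / 3248 = 1959/3248 = 0.603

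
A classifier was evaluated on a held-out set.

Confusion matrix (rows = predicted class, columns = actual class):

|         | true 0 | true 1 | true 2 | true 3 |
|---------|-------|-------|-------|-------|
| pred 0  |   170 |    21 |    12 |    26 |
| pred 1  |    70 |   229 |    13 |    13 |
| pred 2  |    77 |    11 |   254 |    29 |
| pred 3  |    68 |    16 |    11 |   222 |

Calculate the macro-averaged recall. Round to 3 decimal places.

0.727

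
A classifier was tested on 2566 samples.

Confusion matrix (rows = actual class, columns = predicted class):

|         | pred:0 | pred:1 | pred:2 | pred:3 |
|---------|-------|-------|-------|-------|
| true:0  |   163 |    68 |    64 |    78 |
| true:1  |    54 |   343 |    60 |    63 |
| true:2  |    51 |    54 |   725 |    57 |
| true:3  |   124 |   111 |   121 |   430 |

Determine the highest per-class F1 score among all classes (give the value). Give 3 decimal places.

0.781

Per-class F1 score (2·TP/(2·TP+FP+FN)):
  0: TP=163, FP=54+51+124=229, FN=68+64+78=210 → 326/765 = 0.4261
  1: TP=343, FP=68+54+111=233, FN=54+60+63=177 → 686/1096 = 0.6259
  2: TP=725, FP=64+60+121=245, FN=51+54+57=162 → 1450/1857 = 0.7808
  3: TP=430, FP=78+63+57=198, FN=124+111+121=356 → 860/1414 = 0.6082
Highest is class '2' with F1 score = 0.781.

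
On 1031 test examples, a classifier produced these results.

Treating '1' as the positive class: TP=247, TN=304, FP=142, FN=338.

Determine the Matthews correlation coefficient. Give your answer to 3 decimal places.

0.106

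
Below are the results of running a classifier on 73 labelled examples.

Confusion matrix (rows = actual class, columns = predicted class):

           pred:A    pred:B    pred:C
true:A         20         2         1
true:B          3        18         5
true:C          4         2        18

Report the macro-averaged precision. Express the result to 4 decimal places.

0.7696

Per-class precision (TP/(TP+FP)):
  A: TP=20, FP=3+4=7 → 20/27 = 0.74074
  B: TP=18, FP=2+2=4 → 18/22 = 0.81818
  C: TP=18, FP=1+5=6 → 18/24 = 0.75000
Macro-precision = mean = (0.74074 + 0.81818 + 0.75000) / 3 = 0.7696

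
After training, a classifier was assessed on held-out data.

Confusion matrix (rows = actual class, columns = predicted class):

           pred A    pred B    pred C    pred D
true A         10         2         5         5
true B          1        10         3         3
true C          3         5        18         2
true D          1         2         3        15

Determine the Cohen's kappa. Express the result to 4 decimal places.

Observed agreement pₒ = trace/N = 53/88 = 0.60227
Expected agreement pₑ = Σ (rowᵢ·colᵢ)/N² = (22·15 + 17·19 + 28·29 + 21·25)/88² = 0.25697
κ = (pₒ − pₑ)/(1 − pₑ) = (0.60227 − 0.25697)/(1 − 0.25697) = 0.4647

0.4647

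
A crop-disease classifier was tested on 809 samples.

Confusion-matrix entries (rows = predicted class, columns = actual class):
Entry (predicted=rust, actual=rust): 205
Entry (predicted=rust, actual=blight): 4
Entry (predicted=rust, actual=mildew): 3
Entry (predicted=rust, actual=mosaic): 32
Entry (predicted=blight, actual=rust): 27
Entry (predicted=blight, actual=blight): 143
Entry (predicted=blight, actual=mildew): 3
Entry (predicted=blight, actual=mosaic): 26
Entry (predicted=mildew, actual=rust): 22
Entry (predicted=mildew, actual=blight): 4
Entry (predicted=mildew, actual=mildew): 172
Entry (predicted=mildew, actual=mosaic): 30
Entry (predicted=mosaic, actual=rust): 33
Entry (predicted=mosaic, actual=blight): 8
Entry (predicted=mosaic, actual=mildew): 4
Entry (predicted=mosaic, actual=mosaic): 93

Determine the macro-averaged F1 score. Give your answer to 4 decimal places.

Per-class F1 score (2·TP/(2·TP+FP+FN)):
  rust: TP=205, FP=4+3+32=39, FN=27+22+33=82 → 410/531 = 0.77213
  blight: TP=143, FP=27+3+26=56, FN=4+4+8=16 → 286/358 = 0.79888
  mildew: TP=172, FP=22+4+30=56, FN=3+3+4=10 → 344/410 = 0.83902
  mosaic: TP=93, FP=33+8+4=45, FN=32+26+30=88 → 186/319 = 0.58307
Macro-F1 score = mean = (0.77213 + 0.79888 + 0.83902 + 0.58307) / 4 = 0.7483

0.7483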